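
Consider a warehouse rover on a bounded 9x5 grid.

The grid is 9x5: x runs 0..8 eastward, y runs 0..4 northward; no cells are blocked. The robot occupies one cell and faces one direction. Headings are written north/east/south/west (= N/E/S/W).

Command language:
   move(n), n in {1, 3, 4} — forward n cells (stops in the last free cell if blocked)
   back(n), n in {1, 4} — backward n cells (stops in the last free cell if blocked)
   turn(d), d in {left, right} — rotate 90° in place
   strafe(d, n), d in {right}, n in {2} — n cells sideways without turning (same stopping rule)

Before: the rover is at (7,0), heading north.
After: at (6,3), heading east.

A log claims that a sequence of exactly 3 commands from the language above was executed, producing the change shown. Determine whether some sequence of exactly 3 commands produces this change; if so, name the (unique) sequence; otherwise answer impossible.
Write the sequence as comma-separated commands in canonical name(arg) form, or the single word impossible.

key: running back(1) before move(3) would end elsewhere — order is forced
t0: at (7,0), heading north
1. move(3) → at (7,3), heading north
2. turn(right) → at (7,3), heading east
3. back(1) → at (6,3), heading east
no other 3-command option fits: unique.

move(3), turn(right), back(1)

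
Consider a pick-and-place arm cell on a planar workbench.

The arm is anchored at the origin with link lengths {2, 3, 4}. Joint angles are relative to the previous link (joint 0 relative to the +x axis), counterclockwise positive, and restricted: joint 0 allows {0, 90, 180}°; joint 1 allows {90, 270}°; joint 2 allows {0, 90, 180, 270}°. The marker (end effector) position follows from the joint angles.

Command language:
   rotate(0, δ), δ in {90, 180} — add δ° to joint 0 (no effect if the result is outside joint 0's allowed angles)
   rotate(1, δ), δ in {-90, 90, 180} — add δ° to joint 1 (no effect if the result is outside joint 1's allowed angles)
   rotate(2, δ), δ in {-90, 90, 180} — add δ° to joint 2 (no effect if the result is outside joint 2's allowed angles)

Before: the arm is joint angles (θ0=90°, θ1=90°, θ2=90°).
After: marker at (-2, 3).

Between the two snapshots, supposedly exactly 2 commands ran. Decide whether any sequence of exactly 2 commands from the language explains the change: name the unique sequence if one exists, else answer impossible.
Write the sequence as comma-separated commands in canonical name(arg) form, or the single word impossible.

rotate(0, 90), rotate(0, 180)

key: order matters: swapping rotate(0, 90) and rotate(0, 180) lands elsewhere
start: joint angles (θ0=90°, θ1=90°, θ2=90°)
[1] after rotate(0, 90): joint angles (θ0=180°, θ1=90°, θ2=90°)
[2] after rotate(0, 180): joint angles (θ0=0°, θ1=90°, θ2=90°)
uniquely the one of 64 2-step routes that fits.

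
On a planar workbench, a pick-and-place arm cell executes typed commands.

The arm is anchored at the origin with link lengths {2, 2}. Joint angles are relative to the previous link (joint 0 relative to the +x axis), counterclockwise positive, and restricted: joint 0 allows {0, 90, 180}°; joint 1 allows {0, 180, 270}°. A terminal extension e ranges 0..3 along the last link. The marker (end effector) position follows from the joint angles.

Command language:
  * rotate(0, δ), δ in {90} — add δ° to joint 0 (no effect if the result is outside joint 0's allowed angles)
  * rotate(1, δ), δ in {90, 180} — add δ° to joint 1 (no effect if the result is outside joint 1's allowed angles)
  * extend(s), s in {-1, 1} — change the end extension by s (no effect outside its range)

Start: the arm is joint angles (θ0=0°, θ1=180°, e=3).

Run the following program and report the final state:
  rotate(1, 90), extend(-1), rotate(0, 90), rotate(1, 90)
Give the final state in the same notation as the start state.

t0: joint angles (θ0=0°, θ1=180°, e=3)
t=1 rotate(1, 90) ⇒ joint angles (θ0=0°, θ1=270°, e=3)
t=2 extend(-1) ⇒ joint angles (θ0=0°, θ1=270°, e=2)
t=3 rotate(0, 90) ⇒ joint angles (θ0=90°, θ1=270°, e=2)
t=4 rotate(1, 90) ⇒ joint angles (θ0=90°, θ1=0°, e=2)

joint angles (θ0=90°, θ1=0°, e=2)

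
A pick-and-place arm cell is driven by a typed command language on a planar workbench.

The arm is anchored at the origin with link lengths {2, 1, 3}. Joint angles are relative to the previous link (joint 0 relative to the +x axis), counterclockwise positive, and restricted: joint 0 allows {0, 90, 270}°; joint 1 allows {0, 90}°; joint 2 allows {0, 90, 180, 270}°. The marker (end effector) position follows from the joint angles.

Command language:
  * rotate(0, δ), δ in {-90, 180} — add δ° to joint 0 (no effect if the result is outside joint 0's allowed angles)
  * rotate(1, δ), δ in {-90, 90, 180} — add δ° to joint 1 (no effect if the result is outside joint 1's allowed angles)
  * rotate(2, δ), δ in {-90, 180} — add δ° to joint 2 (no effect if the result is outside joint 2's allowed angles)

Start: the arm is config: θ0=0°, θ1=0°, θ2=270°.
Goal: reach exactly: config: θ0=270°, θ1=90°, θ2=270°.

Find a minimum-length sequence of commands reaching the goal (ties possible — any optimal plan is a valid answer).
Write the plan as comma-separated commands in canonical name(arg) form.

rotate(1, 90), rotate(0, -90)

begin: config: θ0=0°, θ1=0°, θ2=270°
t=1 rotate(1, 90) ⇒ config: θ0=0°, θ1=90°, θ2=270°
t=2 rotate(0, -90) ⇒ config: θ0=270°, θ1=90°, θ2=270°
nothing shorter than 2 reaches the goal.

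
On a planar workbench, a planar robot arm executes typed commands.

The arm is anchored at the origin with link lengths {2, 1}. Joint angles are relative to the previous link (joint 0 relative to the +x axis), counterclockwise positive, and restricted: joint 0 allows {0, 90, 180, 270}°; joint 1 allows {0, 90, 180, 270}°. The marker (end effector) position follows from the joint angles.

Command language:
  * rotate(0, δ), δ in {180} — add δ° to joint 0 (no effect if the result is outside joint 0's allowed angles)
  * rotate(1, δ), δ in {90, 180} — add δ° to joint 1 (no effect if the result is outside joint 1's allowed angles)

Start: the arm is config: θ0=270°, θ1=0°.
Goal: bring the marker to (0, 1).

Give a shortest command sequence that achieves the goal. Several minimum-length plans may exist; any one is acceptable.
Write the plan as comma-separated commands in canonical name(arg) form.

rotate(1, 180), rotate(0, 180)

from: config: θ0=270°, θ1=0°
1. rotate(1, 180) → config: θ0=270°, θ1=180°
2. rotate(0, 180) → config: θ0=90°, θ1=180°
no 1-step plan works, so 2 is optimal.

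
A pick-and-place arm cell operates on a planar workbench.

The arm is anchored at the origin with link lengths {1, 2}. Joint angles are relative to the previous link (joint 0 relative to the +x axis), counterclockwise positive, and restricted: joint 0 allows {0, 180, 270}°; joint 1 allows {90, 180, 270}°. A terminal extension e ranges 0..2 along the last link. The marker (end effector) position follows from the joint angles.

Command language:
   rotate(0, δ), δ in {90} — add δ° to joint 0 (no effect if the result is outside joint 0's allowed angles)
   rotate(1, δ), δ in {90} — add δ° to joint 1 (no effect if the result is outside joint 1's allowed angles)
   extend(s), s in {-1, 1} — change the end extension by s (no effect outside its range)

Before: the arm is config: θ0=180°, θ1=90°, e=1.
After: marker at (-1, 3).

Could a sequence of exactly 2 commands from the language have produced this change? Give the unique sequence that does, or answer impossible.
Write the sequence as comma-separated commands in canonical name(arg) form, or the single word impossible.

initial: config: θ0=180°, θ1=90°, e=1
step 1 (rotate(1, 90)): config: θ0=180°, θ1=180°, e=1
step 2 (rotate(1, 90)): config: θ0=180°, θ1=270°, e=1
no rival 2-sequence matches.

rotate(1, 90), rotate(1, 90)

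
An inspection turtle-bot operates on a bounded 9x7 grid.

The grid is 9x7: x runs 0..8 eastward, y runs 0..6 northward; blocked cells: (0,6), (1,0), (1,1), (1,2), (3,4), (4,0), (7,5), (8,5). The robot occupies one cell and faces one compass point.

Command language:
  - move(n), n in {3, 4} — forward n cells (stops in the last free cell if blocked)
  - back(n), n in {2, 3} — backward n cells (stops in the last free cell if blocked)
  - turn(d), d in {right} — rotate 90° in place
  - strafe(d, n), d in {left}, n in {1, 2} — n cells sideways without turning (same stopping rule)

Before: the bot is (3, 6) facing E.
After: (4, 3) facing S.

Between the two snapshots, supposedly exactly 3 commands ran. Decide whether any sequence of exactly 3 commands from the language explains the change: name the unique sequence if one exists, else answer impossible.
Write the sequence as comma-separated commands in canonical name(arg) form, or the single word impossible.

key: position moved to (4,3) AND the heading swung to S — translation plus rotation needed
start: (3, 6) facing E
[1] after turn(right): (3, 6) facing S
[2] after strafe(left, 1): (4, 6) facing S
[3] after move(3): (4, 3) facing S
all 343 alternatives checked — unique.

turn(right), strafe(left, 1), move(3)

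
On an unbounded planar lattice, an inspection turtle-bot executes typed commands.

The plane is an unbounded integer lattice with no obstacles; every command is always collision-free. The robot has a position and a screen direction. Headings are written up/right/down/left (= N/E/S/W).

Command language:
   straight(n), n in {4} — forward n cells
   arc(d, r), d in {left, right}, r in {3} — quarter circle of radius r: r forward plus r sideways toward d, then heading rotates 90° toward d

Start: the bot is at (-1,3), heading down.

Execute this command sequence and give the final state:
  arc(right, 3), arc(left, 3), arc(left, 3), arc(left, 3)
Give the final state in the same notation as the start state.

at (-1,-3), heading up

start: at (-1,3), heading down
[1] after arc(right, 3): at (-4,0), heading left
[2] after arc(left, 3): at (-7,-3), heading down
[3] after arc(left, 3): at (-4,-6), heading right
[4] after arc(left, 3): at (-1,-3), heading up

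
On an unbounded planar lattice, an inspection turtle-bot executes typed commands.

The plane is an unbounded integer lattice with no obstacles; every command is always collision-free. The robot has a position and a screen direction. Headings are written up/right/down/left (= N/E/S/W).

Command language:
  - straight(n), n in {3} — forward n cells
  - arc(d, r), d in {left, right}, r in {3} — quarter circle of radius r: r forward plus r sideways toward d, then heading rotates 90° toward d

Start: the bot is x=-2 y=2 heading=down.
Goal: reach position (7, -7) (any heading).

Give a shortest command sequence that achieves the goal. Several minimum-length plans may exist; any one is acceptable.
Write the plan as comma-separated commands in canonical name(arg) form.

arc(left, 3), arc(right, 3), arc(left, 3)

from: x=-2 y=2 heading=down
t=1 arc(left, 3) ⇒ x=1 y=-1 heading=right
t=2 arc(right, 3) ⇒ x=4 y=-4 heading=down
t=3 arc(left, 3) ⇒ x=7 y=-7 heading=right
minimal: 3 command(s), checked below 3.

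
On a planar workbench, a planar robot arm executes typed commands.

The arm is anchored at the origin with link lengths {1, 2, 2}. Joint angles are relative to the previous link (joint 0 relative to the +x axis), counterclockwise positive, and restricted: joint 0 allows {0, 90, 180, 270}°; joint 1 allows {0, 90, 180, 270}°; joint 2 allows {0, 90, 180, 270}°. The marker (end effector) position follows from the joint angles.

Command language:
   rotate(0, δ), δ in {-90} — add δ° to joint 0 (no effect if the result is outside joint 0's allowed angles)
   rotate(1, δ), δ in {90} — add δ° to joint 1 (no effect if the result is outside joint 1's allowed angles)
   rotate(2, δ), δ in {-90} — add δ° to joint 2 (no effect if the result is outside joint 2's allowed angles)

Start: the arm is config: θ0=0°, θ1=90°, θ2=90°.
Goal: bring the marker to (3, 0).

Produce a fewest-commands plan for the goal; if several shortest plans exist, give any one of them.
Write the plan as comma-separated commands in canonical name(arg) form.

from: config: θ0=0°, θ1=90°, θ2=90°
step 1 (rotate(2, -90)): config: θ0=0°, θ1=90°, θ2=0°
step 2 (rotate(0, -90)): config: θ0=270°, θ1=90°, θ2=0°
step 3 (rotate(0, -90)): config: θ0=180°, θ1=90°, θ2=0°
step 4 (rotate(1, 90)): config: θ0=180°, θ1=180°, θ2=0°
no 3-step plan works, so 4 is optimal.

rotate(2, -90), rotate(0, -90), rotate(0, -90), rotate(1, 90)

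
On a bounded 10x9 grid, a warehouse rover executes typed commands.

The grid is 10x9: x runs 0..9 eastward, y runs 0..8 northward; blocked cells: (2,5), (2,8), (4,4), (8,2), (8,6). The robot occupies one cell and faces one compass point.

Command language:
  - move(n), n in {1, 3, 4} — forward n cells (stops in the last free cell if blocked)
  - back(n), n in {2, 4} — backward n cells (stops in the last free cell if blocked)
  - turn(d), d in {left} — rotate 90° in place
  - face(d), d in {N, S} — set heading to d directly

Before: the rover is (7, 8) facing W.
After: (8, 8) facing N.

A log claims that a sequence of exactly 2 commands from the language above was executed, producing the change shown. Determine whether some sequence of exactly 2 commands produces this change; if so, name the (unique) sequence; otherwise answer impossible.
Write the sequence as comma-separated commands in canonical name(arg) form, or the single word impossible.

no 2-step route produces this change.

impossible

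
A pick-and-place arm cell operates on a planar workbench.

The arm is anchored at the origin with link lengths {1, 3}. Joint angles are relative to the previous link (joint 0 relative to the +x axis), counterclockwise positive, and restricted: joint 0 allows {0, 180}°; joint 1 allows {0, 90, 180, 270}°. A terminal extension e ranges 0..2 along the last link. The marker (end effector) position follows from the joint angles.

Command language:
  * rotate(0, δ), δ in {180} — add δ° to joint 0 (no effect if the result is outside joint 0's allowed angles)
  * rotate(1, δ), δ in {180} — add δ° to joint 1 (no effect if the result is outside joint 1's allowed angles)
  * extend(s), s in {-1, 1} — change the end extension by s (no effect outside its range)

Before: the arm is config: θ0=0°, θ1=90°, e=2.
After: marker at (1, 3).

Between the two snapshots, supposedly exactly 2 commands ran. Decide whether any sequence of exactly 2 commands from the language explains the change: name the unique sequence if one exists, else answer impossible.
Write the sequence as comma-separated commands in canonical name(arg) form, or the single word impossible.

start: config: θ0=0°, θ1=90°, e=2
1. extend(-1) → config: θ0=0°, θ1=90°, e=1
2. extend(-1) → config: θ0=0°, θ1=90°, e=0
all 16 alternatives checked — unique.

extend(-1), extend(-1)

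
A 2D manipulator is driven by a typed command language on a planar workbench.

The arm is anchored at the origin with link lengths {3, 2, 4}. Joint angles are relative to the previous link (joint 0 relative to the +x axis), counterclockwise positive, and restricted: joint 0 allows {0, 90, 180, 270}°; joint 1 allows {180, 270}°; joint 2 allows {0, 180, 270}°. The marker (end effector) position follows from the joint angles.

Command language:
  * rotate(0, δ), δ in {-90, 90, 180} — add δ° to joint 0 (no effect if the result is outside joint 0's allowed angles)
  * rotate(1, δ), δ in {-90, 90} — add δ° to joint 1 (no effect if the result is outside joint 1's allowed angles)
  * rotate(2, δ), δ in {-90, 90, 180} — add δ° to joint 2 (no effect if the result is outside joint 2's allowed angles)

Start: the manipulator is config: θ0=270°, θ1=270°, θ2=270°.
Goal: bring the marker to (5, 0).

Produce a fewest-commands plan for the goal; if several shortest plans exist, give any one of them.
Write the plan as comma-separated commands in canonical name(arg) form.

rotate(0, 90), rotate(1, -90), rotate(2, -90)

start: config: θ0=270°, θ1=270°, θ2=270°
1. rotate(0, 90) → config: θ0=0°, θ1=270°, θ2=270°
2. rotate(1, -90) → config: θ0=0°, θ1=180°, θ2=270°
3. rotate(2, -90) → config: θ0=0°, θ1=180°, θ2=180°
no 2-step plan works, so 3 is optimal.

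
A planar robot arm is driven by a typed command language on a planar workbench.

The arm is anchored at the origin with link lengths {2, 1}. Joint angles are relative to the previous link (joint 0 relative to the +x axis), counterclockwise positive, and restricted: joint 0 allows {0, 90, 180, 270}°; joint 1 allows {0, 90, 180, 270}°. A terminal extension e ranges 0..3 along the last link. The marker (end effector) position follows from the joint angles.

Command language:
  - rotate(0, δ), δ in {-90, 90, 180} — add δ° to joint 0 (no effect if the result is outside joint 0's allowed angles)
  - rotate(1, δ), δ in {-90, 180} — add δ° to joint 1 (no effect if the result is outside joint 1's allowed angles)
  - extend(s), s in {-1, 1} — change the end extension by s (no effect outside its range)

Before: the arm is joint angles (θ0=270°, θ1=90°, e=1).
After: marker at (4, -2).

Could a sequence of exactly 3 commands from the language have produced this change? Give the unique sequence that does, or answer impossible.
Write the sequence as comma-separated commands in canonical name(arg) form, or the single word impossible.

extend(1), extend(1), extend(1)

initial: joint angles (θ0=270°, θ1=90°, e=1)
[1] after extend(1): joint angles (θ0=270°, θ1=90°, e=2)
[2] after extend(1): joint angles (θ0=270°, θ1=90°, e=3)
[3] after extend(1): joint angles (θ0=270°, θ1=90°, e=3)
no other 3-command option fits: unique.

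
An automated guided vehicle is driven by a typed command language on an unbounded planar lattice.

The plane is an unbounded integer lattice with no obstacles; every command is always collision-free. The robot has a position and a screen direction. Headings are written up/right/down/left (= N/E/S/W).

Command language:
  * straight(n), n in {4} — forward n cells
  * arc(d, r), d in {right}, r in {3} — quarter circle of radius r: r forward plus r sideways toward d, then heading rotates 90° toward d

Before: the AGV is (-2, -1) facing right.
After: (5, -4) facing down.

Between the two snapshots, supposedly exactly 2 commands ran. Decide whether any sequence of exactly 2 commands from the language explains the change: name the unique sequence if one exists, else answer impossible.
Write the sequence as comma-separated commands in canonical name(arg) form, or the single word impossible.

straight(4), arc(right, 3)

key: position moved to (5,-4) AND the heading swung to S — translation plus rotation needed
begin: (-2, -1) facing right
t=1 straight(4) ⇒ (2, -1) facing right
t=2 arc(right, 3) ⇒ (5, -4) facing down
uniquely the one of 4 2-step routes that fits.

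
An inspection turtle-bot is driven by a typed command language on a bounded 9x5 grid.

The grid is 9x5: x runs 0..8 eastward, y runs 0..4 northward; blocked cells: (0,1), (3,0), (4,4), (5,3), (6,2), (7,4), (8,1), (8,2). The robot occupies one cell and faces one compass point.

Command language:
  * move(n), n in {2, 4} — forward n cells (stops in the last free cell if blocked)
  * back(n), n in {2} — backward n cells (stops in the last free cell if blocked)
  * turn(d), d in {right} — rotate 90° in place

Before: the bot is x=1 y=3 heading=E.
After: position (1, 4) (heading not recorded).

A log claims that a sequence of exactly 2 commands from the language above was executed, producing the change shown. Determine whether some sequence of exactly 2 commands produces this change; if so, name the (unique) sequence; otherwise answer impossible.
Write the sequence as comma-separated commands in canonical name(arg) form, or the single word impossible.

key: back(2) runs into the grid edge before its full distance
from: x=1 y=3 heading=E
t=1 turn(right) ⇒ x=1 y=3 heading=S
t=2 back(2) ⇒ x=1 y=4 heading=S
no rival 2-sequence matches.

turn(right), back(2)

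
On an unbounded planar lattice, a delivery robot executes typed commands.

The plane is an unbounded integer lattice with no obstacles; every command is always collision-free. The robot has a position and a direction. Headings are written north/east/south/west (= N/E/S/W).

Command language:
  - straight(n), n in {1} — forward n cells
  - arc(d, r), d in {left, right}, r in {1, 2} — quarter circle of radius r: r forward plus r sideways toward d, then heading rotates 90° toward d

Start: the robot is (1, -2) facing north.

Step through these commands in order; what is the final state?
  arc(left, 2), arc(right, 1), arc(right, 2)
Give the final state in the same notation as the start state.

(0, 3) facing east

begin: (1, -2) facing north
[1] after arc(left, 2): (-1, 0) facing west
[2] after arc(right, 1): (-2, 1) facing north
[3] after arc(right, 2): (0, 3) facing east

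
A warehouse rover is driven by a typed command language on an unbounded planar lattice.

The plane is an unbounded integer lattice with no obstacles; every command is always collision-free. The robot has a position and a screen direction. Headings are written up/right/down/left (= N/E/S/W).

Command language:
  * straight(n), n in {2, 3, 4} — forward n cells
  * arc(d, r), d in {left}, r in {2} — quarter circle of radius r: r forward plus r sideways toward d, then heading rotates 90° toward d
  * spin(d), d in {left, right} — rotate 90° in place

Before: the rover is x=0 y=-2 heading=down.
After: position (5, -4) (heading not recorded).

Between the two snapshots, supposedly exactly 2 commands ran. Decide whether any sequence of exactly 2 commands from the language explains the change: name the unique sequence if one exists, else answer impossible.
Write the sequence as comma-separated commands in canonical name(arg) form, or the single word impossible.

arc(left, 2), straight(3)

key: running straight(3) before arc(left, 2) would end elsewhere — order is forced
t0: x=0 y=-2 heading=down
t=1 arc(left, 2) ⇒ x=2 y=-4 heading=right
t=2 straight(3) ⇒ x=5 y=-4 heading=right
no rival 2-sequence matches.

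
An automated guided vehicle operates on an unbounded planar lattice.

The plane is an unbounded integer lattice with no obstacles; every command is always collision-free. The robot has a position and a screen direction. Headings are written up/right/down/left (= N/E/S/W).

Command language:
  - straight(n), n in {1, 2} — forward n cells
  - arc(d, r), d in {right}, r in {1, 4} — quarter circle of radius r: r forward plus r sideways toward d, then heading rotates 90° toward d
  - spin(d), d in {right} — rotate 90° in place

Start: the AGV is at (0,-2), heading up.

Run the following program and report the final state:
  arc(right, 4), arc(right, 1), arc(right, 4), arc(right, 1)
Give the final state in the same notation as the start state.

at (0,-2), heading up

start: at (0,-2), heading up
1. arc(right, 4) → at (4,2), heading right
2. arc(right, 1) → at (5,1), heading down
3. arc(right, 4) → at (1,-3), heading left
4. arc(right, 1) → at (0,-2), heading up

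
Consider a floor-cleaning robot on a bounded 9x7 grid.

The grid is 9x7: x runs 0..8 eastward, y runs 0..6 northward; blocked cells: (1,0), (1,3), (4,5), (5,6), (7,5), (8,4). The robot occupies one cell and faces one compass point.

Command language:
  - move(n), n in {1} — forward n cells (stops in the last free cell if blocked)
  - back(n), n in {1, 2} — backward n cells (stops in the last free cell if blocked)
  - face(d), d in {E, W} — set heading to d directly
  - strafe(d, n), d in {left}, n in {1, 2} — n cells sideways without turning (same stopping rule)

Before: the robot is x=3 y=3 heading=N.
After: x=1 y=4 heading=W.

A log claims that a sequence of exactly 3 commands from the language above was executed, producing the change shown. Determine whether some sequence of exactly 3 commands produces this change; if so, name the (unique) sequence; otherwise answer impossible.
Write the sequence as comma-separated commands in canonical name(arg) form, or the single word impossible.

key: cell and facing (now W) both changed — the 3 commands mix motion and turning
t0: x=3 y=3 heading=N
1. move(1) → x=3 y=4 heading=N
2. strafe(left, 2) → x=1 y=4 heading=N
3. face(W) → x=1 y=4 heading=W
all 343 alternatives checked — unique.

move(1), strafe(left, 2), face(W)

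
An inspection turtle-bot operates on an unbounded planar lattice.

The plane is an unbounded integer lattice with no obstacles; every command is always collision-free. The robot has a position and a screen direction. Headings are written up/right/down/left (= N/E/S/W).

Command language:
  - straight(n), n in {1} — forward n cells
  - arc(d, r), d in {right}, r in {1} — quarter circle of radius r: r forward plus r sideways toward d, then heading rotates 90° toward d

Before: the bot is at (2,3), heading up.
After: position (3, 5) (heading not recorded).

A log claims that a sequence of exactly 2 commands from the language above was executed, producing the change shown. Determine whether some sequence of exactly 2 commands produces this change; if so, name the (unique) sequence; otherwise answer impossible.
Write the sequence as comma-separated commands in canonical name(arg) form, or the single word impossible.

straight(1), arc(right, 1)

key: running arc(right, 1) before straight(1) would end elsewhere — order is forced
from: at (2,3), heading up
1. straight(1) → at (2,4), heading up
2. arc(right, 1) → at (3,5), heading right
no other 2-command option fits: unique.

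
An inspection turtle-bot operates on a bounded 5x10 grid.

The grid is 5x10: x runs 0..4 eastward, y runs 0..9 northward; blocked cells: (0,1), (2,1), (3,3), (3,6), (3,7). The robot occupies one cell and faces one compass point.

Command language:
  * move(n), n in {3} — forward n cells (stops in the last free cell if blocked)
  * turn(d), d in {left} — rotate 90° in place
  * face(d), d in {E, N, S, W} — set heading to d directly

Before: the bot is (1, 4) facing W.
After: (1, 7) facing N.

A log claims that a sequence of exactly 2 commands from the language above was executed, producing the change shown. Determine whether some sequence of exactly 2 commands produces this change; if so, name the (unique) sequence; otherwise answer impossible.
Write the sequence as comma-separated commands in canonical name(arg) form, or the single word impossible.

key: cell and facing (now N) both changed — the 2 commands mix motion and turning
from: (1, 4) facing W
1. face(N) → (1, 4) facing N
2. move(3) → (1, 7) facing N
no rival 2-sequence matches.

face(N), move(3)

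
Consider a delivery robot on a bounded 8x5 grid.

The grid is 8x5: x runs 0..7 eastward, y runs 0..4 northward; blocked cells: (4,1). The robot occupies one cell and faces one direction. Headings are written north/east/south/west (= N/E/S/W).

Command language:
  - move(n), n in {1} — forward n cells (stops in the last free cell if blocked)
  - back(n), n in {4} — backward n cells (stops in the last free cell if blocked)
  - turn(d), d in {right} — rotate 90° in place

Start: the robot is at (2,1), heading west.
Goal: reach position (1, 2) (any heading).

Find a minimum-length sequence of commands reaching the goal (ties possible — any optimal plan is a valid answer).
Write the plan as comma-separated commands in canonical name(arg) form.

t0: at (2,1), heading west
[1] after move(1): at (1,1), heading west
[2] after turn(right): at (1,1), heading north
[3] after move(1): at (1,2), heading north
nothing shorter than 3 reaches the goal.

move(1), turn(right), move(1)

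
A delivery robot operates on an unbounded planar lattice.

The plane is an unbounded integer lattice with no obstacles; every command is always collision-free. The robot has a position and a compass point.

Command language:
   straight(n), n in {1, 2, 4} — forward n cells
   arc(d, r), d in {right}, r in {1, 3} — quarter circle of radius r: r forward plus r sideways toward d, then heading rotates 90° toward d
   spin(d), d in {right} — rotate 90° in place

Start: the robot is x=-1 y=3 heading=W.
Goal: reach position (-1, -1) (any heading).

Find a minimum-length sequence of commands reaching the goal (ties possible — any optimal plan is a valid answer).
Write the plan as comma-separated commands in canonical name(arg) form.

begin: x=-1 y=3 heading=W
t=1 arc(right, 3) ⇒ x=-4 y=6 heading=N
t=2 spin(right) ⇒ x=-4 y=6 heading=E
t=3 arc(right, 3) ⇒ x=-1 y=3 heading=S
t=4 straight(4) ⇒ x=-1 y=-1 heading=S
nothing shorter than 4 reaches the goal.

arc(right, 3), spin(right), arc(right, 3), straight(4)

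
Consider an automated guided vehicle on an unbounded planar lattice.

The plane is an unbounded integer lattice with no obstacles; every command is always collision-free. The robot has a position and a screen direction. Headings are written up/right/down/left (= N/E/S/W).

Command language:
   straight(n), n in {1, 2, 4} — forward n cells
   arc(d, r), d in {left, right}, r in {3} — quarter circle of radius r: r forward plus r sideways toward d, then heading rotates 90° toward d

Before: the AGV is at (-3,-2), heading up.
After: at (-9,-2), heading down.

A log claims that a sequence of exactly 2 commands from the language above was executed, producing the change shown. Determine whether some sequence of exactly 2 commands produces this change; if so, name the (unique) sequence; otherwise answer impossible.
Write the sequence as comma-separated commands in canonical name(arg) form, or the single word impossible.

key: cell and facing (now S) both changed — the 2 commands mix motion and turning
from: at (-3,-2), heading up
step 1 (arc(left, 3)): at (-6,1), heading left
step 2 (arc(left, 3)): at (-9,-2), heading down
all 25 alternatives checked — unique.

arc(left, 3), arc(left, 3)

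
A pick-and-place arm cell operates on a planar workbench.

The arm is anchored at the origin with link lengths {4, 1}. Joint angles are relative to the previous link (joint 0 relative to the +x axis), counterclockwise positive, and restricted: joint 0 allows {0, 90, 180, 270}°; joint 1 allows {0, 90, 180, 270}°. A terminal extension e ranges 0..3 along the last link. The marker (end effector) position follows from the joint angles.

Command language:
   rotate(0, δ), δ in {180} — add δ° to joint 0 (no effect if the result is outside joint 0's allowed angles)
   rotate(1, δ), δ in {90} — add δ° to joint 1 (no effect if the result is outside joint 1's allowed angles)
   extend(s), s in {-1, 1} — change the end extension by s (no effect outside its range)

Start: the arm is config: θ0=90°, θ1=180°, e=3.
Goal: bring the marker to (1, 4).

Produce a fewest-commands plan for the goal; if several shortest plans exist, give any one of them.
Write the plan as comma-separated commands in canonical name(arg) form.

extend(-1), extend(-1), extend(-1), rotate(1, 90)

from: config: θ0=90°, θ1=180°, e=3
t=1 extend(-1) ⇒ config: θ0=90°, θ1=180°, e=2
t=2 extend(-1) ⇒ config: θ0=90°, θ1=180°, e=1
t=3 extend(-1) ⇒ config: θ0=90°, θ1=180°, e=0
t=4 rotate(1, 90) ⇒ config: θ0=90°, θ1=270°, e=0
minimal: 4 command(s), checked below 4.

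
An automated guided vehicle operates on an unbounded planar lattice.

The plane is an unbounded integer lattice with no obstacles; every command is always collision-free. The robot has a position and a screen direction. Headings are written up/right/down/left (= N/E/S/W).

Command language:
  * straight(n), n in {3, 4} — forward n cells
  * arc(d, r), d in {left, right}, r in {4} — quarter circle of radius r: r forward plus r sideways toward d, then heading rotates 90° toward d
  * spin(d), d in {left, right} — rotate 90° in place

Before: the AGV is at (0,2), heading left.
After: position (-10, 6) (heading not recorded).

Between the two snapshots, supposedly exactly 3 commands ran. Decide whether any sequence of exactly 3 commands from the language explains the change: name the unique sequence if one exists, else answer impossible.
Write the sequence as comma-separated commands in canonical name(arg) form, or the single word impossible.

straight(3), straight(3), arc(right, 4)

key: order matters: swapping straight(3) and arc(right, 4) lands elsewhere
initial: at (0,2), heading left
1. straight(3) → at (-3,2), heading left
2. straight(3) → at (-6,2), heading left
3. arc(right, 4) → at (-10,6), heading up
no other 3-command option fits: unique.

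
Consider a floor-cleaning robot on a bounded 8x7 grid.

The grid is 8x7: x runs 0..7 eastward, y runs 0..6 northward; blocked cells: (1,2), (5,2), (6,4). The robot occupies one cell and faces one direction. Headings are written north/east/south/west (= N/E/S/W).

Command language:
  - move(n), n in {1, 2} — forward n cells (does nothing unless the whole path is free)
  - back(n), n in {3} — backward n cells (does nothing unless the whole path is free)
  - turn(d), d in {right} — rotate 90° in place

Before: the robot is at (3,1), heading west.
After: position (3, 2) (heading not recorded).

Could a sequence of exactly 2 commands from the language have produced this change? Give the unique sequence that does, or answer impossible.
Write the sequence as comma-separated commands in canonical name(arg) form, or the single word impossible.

key: order matters: swapping turn(right) and move(1) lands elsewhere
initial: at (3,1), heading west
1. turn(right) → at (3,1), heading north
2. move(1) → at (3,2), heading north
all 16 alternatives checked — unique.

turn(right), move(1)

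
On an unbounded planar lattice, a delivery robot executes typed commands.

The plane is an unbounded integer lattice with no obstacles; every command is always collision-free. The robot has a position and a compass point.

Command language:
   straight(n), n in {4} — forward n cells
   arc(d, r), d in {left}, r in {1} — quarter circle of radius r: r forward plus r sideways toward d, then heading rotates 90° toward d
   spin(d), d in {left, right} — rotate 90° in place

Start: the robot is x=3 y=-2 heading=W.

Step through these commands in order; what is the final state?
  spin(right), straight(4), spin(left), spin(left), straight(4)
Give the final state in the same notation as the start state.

initial: x=3 y=-2 heading=W
step 1 (spin(right)): x=3 y=-2 heading=N
step 2 (straight(4)): x=3 y=2 heading=N
step 3 (spin(left)): x=3 y=2 heading=W
step 4 (spin(left)): x=3 y=2 heading=S
step 5 (straight(4)): x=3 y=-2 heading=S

x=3 y=-2 heading=S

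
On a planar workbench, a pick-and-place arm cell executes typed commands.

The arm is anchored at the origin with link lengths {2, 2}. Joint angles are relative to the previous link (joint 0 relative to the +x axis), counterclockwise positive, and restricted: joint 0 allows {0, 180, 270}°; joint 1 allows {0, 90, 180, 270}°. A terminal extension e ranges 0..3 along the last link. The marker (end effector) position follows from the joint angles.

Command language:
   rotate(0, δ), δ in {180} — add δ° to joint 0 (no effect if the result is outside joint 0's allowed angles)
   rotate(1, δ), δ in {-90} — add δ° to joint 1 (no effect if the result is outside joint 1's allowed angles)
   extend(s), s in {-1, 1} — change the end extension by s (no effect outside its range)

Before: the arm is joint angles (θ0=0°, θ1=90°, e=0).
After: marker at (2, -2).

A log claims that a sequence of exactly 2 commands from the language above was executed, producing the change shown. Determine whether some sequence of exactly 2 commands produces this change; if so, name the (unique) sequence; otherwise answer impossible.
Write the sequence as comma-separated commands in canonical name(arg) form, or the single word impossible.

rotate(1, -90), rotate(1, -90)

from: joint angles (θ0=0°, θ1=90°, e=0)
[1] after rotate(1, -90): joint angles (θ0=0°, θ1=0°, e=0)
[2] after rotate(1, -90): joint angles (θ0=0°, θ1=270°, e=0)
no rival 2-sequence matches.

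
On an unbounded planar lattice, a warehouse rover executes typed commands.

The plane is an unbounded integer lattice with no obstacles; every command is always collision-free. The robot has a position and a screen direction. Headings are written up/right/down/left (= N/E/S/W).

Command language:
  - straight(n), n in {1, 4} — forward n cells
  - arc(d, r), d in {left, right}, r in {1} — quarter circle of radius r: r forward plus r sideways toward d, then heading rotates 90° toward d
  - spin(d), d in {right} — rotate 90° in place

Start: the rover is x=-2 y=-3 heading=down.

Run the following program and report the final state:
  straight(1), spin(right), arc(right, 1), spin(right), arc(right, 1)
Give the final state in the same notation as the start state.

x=-2 y=-4 heading=down

begin: x=-2 y=-3 heading=down
t=1 straight(1) ⇒ x=-2 y=-4 heading=down
t=2 spin(right) ⇒ x=-2 y=-4 heading=left
t=3 arc(right, 1) ⇒ x=-3 y=-3 heading=up
t=4 spin(right) ⇒ x=-3 y=-3 heading=right
t=5 arc(right, 1) ⇒ x=-2 y=-4 heading=down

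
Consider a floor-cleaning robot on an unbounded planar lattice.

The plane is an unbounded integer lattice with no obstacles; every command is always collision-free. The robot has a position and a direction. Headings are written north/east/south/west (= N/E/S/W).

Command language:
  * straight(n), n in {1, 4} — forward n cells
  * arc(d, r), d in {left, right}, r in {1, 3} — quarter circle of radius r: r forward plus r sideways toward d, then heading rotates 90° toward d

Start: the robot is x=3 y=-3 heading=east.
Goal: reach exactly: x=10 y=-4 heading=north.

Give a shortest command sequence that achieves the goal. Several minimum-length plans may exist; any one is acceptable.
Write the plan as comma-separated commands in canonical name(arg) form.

arc(right, 1), arc(left, 3), arc(left, 3)

initial: x=3 y=-3 heading=east
[1] after arc(right, 1): x=4 y=-4 heading=south
[2] after arc(left, 3): x=7 y=-7 heading=east
[3] after arc(left, 3): x=10 y=-4 heading=north
no 2-step plan works, so 3 is optimal.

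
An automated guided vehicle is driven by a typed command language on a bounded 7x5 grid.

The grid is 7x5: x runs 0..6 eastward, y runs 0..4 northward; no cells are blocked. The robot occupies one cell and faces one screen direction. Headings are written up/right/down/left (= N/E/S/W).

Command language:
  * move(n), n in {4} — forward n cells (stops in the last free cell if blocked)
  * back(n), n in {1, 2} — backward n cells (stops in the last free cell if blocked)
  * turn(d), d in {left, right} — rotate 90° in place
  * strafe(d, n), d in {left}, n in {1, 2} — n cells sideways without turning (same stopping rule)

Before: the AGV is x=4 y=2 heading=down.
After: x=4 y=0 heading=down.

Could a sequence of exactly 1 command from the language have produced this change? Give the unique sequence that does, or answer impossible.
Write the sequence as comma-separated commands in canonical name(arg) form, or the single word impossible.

key: heading stays S — the single command does not turn
start: x=4 y=2 heading=down
[1] after move(4): x=4 y=0 heading=down
uniquely the one of 7 1-step routes that fits.

move(4)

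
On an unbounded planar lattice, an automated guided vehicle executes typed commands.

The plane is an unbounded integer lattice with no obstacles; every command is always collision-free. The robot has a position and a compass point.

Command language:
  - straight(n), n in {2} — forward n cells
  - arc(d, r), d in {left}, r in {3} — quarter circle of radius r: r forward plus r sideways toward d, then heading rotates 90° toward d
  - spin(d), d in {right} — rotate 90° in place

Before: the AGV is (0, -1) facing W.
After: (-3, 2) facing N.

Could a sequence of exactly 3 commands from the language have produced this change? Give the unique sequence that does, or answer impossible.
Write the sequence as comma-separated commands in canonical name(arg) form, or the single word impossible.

spin(right), arc(left, 3), spin(right)

key: position moved to (-3,2) AND the heading swung to N — translation plus rotation needed
initial: (0, -1) facing W
step 1 (spin(right)): (0, -1) facing N
step 2 (arc(left, 3)): (-3, 2) facing W
step 3 (spin(right)): (-3, 2) facing N
no rival 3-sequence matches.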